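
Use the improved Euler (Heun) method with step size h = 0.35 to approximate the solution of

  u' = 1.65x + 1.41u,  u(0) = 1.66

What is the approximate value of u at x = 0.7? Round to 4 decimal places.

Heun: k1 = f(x_n, u_n); k2 = f(x_n + h, u_n + h·k1); u_{n+1} = u_n + (h/2)·(k1 + k2).
x=0.000000, u=1.660000:
  k1 = f(0.000000, 1.660000) = 2.340600
  k2 = f(0.350000, 2.479210) = 4.073186
  u ← 1.660000 + (0.35/2)·(2.340600 + 4.073186) = 2.782413
x=0.350000, u=2.782413:
  k1 = f(0.350000, 2.782413) = 4.500702
  k2 = f(0.700000, 4.357658) = 7.299298
  u ← 2.782413 + (0.35/2)·(4.500702 + 7.299298) = 4.847413
u(0.7) ≈ 4.8474

4.8474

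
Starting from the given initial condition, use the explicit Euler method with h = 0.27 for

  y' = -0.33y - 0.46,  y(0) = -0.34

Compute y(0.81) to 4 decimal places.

-0.5974

Euler: y_{n+1} = y_n + h·f(t_n, y_n).
t=0.000000, y=-0.340000: f=-0.347800 → y ← -0.340000 + 0.27·(-0.347800) = -0.433906
t=0.270000, y=-0.433906: f=-0.316811 → y ← -0.433906 + 0.27·(-0.316811) = -0.519445
t=0.540000, y=-0.519445: f=-0.288583 → y ← -0.519445 + 0.27·(-0.288583) = -0.597362
y(0.81) ≈ -0.5974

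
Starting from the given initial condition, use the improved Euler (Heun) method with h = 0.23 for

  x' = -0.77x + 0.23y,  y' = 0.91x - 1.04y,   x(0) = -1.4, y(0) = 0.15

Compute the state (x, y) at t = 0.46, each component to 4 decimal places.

Heun on (x,y): k1 = f(t_n, state_n); k2 = f(t_n + h, state_n + h·k1); state_{n+1} = state_n + (h/2)·(k1 + k2).
0.000000: (-1.400000, 0.150000)
  k1 = (1.112500, -1.430000)
  predictor → (-1.144125, -0.178900)
  k2 = (0.839829, -0.855098)
  → (-1.175482, -0.112786)
0.230000: (-1.175482, -0.112786)
  k1 = (0.879180, -0.952391)
  predictor → (-0.973271, -0.331836)
  k2 = (0.673096, -0.540567)
  → (-0.996970, -0.284476)
(x(0.46), y(0.46)) ≈ (-0.9970, -0.2845)

-0.9970, -0.2845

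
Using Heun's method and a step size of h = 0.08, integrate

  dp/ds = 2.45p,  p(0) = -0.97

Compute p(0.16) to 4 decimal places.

-1.4324

Heun: k1 = f(s_n, p_n); k2 = f(s_n + h, p_n + h·k1); p_{n+1} = p_n + (h/2)·(k1 + k2).
s=0.000000, p=-0.970000:
  k1 = f(0.000000, -0.970000) = -2.376500
  k2 = f(0.080000, -1.160120) = -2.842294
  p ← -0.970000 + (0.08/2)·(-2.376500 + (-2.842294)) = -1.178752
s=0.080000, p=-1.178752:
  k1 = f(0.080000, -1.178752) = -2.887942
  k2 = f(0.160000, -1.409787) = -3.453978
  p ← -1.178752 + (0.08/2)·(-2.887942 + (-3.453978)) = -1.432429
p(0.16) ≈ -1.4324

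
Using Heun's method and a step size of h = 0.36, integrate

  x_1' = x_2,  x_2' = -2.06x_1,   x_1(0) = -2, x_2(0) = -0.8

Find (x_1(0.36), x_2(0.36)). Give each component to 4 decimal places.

-2.0210, 0.7900

Heun on (x_1,x_2): k1 = f(s_n, state_n); k2 = f(s_n + h, state_n + h·k1); state_{n+1} = state_n + (h/2)·(k1 + k2).
0.000000: (-2.000000, -0.800000)
  k1 = (-0.800000, 4.120000)
  predictor → (-2.288000, 0.683200)
  k2 = (0.683200, 4.713280)
  → (-2.021024, 0.789990)
(x_1(0.36), x_2(0.36)) ≈ (-2.0210, 0.7900)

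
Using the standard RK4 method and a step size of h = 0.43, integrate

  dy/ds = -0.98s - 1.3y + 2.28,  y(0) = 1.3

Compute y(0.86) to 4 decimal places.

RK4: k1 = f(s_n, y_n); k2 = f(s_n + h/2, y_n + (h/2)·k1); k3 = f(s_n + h/2, y_n + (h/2)·k2); k4 = f(s_n + h, y_n + h·k3); y_{n+1} = y_n + (h/6)·(k1 + 2k2 + 2k3 + k4).
s=0.000000, y=1.300000:
  k1 = f(0.000000, 1.300000) = 0.590000
  k2 = f(0.215000, 1.426850) = 0.214395
  k3 = f(0.215000, 1.346095) = 0.319377
  k4 = f(0.430000, 1.437332) = -0.009932
  y ← 1.300000 + (0.43/6)·(k1 + 2k2 + 2k3 + k4) = 1.418079
s=0.430000, y=1.418079:
  k1 = f(0.430000, 1.418079) = 0.015098
  k2 = f(0.645000, 1.421325) = -0.199822
  k3 = f(0.645000, 1.375117) = -0.139752
  k4 = f(0.860000, 1.357985) = -0.328181
  y ← 1.418079 + (0.43/6)·(k1 + 2k2 + 2k3 + k4) = 1.346969
y(0.86) ≈ 1.3470

1.3470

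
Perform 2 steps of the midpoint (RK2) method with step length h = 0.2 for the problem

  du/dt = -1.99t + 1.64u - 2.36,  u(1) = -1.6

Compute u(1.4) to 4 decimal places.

-5.6544

Midpoint: k1 = f(t_n, u_n); k2 = f(t_n + h/2, u_n + (h/2)·k1); u_{n+1} = u_n + h·k2.
t=1.000000, u=-1.600000:
  k1 = f(1.000000, -1.600000) = -6.974000
  k2 = f(1.100000, -2.297400) = -8.316736
  u ← -1.600000 + 0.2·(-8.316736) = -3.263347
t=1.200000, u=-3.263347:
  k1 = f(1.200000, -3.263347) = -10.099889
  k2 = f(1.300000, -4.273336) = -11.955271
  u ← -3.263347 + 0.2·(-11.955271) = -5.654401
u(1.4) ≈ -5.6544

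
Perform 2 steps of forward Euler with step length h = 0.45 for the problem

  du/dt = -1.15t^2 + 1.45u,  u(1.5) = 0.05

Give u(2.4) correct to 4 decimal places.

Euler: u_{n+1} = u_n + h·f(t_n, u_n).
t=1.500000, u=0.050000: f=-2.515000 → u ← 0.050000 + 0.45·(-2.515000) = -1.081750
t=1.950000, u=-1.081750: f=-5.941412 → u ← -1.081750 + 0.45·(-5.941412) = -3.755386
u(2.4) ≈ -3.7554

-3.7554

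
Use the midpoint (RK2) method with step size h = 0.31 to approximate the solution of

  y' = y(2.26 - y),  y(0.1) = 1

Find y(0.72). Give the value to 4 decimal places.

Midpoint: k1 = f(t_n, y_n); k2 = f(t_n + h/2, y_n + (h/2)·k1); y_{n+1} = y_n + h·k2.
t=0.100000, y=1.000000:
  k1 = f(0.100000, 1.000000) = 1.260000
  k2 = f(0.255000, 1.195300) = 1.272636
  y ← 1.000000 + 0.31·1.272636 = 1.394517
t=0.410000, y=1.394517:
  k1 = f(0.410000, 1.394517) = 1.206931
  k2 = f(0.565000, 1.581591) = 1.072965
  y ← 1.394517 + 0.31·1.072965 = 1.727136
y(0.72) ≈ 1.7271

1.7271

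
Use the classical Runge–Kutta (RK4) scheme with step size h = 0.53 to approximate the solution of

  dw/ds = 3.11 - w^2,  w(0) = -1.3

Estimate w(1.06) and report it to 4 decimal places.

1.2576

RK4: k1 = f(s_n, w_n); k2 = f(s_n + h/2, w_n + (h/2)·k1); k3 = f(s_n + h/2, w_n + (h/2)·k2); k4 = f(s_n + h, w_n + h·k3); w_{n+1} = w_n + (h/6)·(k1 + 2k2 + 2k3 + k4).
s=0.000000, w=-1.300000:
  k1 = f(0.000000, -1.300000) = 1.420000
  k2 = f(0.265000, -0.923700) = 2.256778
  k3 = f(0.265000, -0.701954) = 2.617261
  k4 = f(0.530000, 0.087148) = 3.102405
  w ← -1.300000 + (0.53/6)·(k1 + 2k2 + 2k3 + k4) = -0.039441
s=0.530000, w=-0.039441:
  k1 = f(0.530000, -0.039441) = 3.108444
  k2 = f(0.795000, 0.784297) = 2.494878
  k3 = f(0.795000, 0.621702) = 2.723487
  k4 = f(1.060000, 1.404007) = 1.138764
  w ← -0.039441 + (0.53/6)·(k1 + 2k2 + 2k3 + k4) = 1.257640
w(1.06) ≈ 1.2576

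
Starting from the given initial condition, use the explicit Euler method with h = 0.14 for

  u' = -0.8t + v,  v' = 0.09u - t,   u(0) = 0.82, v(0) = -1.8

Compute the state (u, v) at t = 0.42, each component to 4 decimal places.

0.0181, -1.8375

Euler on (u,v): u_{n+1} = u_n + h·u', v_{n+1} = v_n + h·v'.
0.000000: (0.820000, -1.800000); f=(-1.800000, 0.073800) → (0.568000, -1.789668)
0.140000: (0.568000, -1.789668); f=(-1.901668, -0.088880) → (0.301766, -1.802111)
0.280000: (0.301766, -1.802111); f=(-2.026111, -0.252841) → (0.018111, -1.837509)
(u(0.42), v(0.42)) ≈ (0.0181, -1.8375)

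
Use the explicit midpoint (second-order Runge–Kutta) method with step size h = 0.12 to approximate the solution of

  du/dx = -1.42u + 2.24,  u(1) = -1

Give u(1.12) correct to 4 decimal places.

-0.5982

Midpoint: k1 = f(x_n, u_n); k2 = f(x_n + h/2, u_n + (h/2)·k1); u_{n+1} = u_n + h·k2.
x=1.000000, u=-1.000000:
  k1 = f(1.000000, -1.000000) = 3.660000
  k2 = f(1.060000, -0.780400) = 3.348168
  u ← -1.000000 + 0.12·3.348168 = -0.598220
u(1.12) ≈ -0.5982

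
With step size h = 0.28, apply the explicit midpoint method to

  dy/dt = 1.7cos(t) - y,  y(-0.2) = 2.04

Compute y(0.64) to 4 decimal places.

1.7865

Midpoint: k1 = f(t_n, y_n); k2 = f(t_n + h/2, y_n + (h/2)·k1); y_{n+1} = y_n + h·k2.
t=-0.200000, y=2.040000:
  k1 = f(-0.200000, 2.040000) = -0.373887
  k2 = f(-0.060000, 1.987656) = -0.290715
  y ← 2.040000 + 0.28·(-0.290715) = 1.958600
t=0.080000, y=1.958600:
  k1 = f(0.080000, 1.958600) = -0.264037
  k2 = f(0.220000, 1.921635) = -0.262609
  y ← 1.958600 + 0.28·(-0.262609) = 1.885069
t=0.360000, y=1.885069:
  k1 = f(0.360000, 1.885069) = -0.294045
  k2 = f(0.500000, 1.843903) = -0.352013
  y ← 1.885069 + 0.28·(-0.352013) = 1.786506
y(0.64) ≈ 1.7865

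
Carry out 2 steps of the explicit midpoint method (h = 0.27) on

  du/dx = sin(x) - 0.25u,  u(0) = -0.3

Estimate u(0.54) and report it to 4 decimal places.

Midpoint: k1 = f(x_n, u_n); k2 = f(x_n + h/2, u_n + (h/2)·k1); u_{n+1} = u_n + h·k2.
x=0.000000, u=-0.300000:
  k1 = f(0.000000, -0.300000) = 0.075000
  k2 = f(0.135000, -0.289875) = 0.207059
  u ← -0.300000 + 0.27·0.207059 = -0.244094
x=0.270000, u=-0.244094:
  k1 = f(0.270000, -0.244094) = 0.327755
  k2 = f(0.405000, -0.199847) = 0.443981
  u ← -0.244094 + 0.27·0.443981 = -0.124219
u(0.54) ≈ -0.1242

-0.1242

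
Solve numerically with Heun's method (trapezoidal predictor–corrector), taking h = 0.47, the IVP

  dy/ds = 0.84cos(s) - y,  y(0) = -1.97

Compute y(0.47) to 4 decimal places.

Heun: k1 = f(s_n, y_n); k2 = f(s_n + h, y_n + h·k1); y_{n+1} = y_n + (h/2)·(k1 + k2).
s=0.000000, y=-1.970000:
  k1 = f(0.000000, -1.970000) = 2.810000
  k2 = f(0.470000, -0.649300) = 1.398217
  y ← -1.970000 + (0.47/2)·(2.810000 + 1.398217) = -0.981069
y(0.47) ≈ -0.9811

-0.9811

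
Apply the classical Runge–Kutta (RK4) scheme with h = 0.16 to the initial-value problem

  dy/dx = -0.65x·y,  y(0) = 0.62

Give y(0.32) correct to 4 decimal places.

0.5997

RK4: k1 = f(x_n, y_n); k2 = f(x_n + h/2, y_n + (h/2)·k1); k3 = f(x_n + h/2, y_n + (h/2)·k2); k4 = f(x_n + h, y_n + h·k3); y_{n+1} = y_n + (h/6)·(k1 + 2k2 + 2k3 + k4).
x=0.000000, y=0.620000:
  k1 = f(0.000000, 0.620000) = 0.000000
  k2 = f(0.080000, 0.620000) = -0.032240
  k3 = f(0.080000, 0.617421) = -0.032106
  k4 = f(0.160000, 0.614863) = -0.063946
  y ← 0.620000 + (0.16/6)·(k1 + 2k2 + 2k3 + k4) = 0.614863
x=0.160000, y=0.614863:
  k1 = f(0.160000, 0.614863) = -0.063946
  k2 = f(0.240000, 0.609747) = -0.095121
  k3 = f(0.240000, 0.607253) = -0.094732
  k4 = f(0.320000, 0.599706) = -0.124739
  y ← 0.614863 + (0.16/6)·(k1 + 2k2 + 2k3 + k4) = 0.599706
y(0.32) ≈ 0.5997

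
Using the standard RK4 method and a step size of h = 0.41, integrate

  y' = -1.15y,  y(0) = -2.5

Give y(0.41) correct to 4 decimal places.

-1.5606

RK4: k1 = f(t_n, y_n); k2 = f(t_n + h/2, y_n + (h/2)·k1); k3 = f(t_n + h/2, y_n + (h/2)·k2); k4 = f(t_n + h, y_n + h·k3); y_{n+1} = y_n + (h/6)·(k1 + 2k2 + 2k3 + k4).
t=0.000000, y=-2.500000:
  k1 = f(0.000000, -2.500000) = 2.875000
  k2 = f(0.205000, -1.910625) = 2.197219
  k3 = f(0.205000, -2.049570) = 2.357006
  k4 = f(0.410000, -1.533628) = 1.763672
  y ← -2.500000 + (0.41/6)·(k1 + 2k2 + 2k3 + k4) = -1.560613
y(0.41) ≈ -1.5606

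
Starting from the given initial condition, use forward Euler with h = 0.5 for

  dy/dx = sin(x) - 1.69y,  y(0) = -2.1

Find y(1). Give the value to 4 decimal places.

0.1893

Euler: y_{n+1} = y_n + h·f(x_n, y_n).
x=0.000000, y=-2.100000: f=3.549000 → y ← -2.100000 + 0.5·3.549000 = -0.325500
x=0.500000, y=-0.325500: f=1.029521 → y ← -0.325500 + 0.5·1.029521 = 0.189260
y(1) ≈ 0.1893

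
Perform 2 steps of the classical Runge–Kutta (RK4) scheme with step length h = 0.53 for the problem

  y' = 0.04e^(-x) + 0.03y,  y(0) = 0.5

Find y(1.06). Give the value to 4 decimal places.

0.5428

RK4: k1 = f(x_n, y_n); k2 = f(x_n + h/2, y_n + (h/2)·k1); k3 = f(x_n + h/2, y_n + (h/2)·k2); k4 = f(x_n + h, y_n + h·k3); y_{n+1} = y_n + (h/6)·(k1 + 2k2 + 2k3 + k4).
x=0.000000, y=0.500000:
  k1 = f(0.000000, 0.500000) = 0.055000
  k2 = f(0.265000, 0.514575) = 0.046125
  k3 = f(0.265000, 0.512223) = 0.046055
  k4 = f(0.530000, 0.524409) = 0.039276
  y ← 0.500000 + (0.53/6)·(k1 + 2k2 + 2k3 + k4) = 0.524613
x=0.530000, y=0.524613:
  k1 = f(0.530000, 0.524613) = 0.039283
  k2 = f(0.795000, 0.535023) = 0.034114
  k3 = f(0.795000, 0.533653) = 0.034073
  k4 = f(1.060000, 0.542672) = 0.030138
  y ← 0.524613 + (0.53/6)·(k1 + 2k2 + 2k3 + k4) = 0.542791
y(1.06) ≈ 0.5428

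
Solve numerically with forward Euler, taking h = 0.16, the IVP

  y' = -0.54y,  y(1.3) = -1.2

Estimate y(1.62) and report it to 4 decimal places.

Euler: y_{n+1} = y_n + h·f(t_n, y_n).
t=1.300000, y=-1.200000: f=0.648000 → y ← -1.200000 + 0.16·0.648000 = -1.096320
t=1.460000, y=-1.096320: f=0.592013 → y ← -1.096320 + 0.16·0.592013 = -1.001598
y(1.62) ≈ -1.0016

-1.0016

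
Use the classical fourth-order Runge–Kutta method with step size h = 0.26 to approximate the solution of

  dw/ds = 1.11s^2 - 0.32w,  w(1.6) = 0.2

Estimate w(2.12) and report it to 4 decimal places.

RK4: k1 = f(s_n, w_n); k2 = f(s_n + h/2, w_n + (h/2)·k1); k3 = f(s_n + h/2, w_n + (h/2)·k2); k4 = f(s_n + h, w_n + h·k3); w_{n+1} = w_n + (h/6)·(k1 + 2k2 + 2k3 + k4).
s=1.600000, w=0.200000:
  k1 = f(1.600000, 0.200000) = 2.777600
  k2 = f(1.730000, 0.561088) = 3.142571
  k3 = f(1.730000, 0.608534) = 3.127388
  k4 = f(1.860000, 1.013121) = 3.515957
  w ← 0.200000 + (0.26/6)·(k1 + 2k2 + 2k3 + k4) = 1.016117
s=1.860000, w=1.016117:
  k1 = f(1.860000, 1.016117) = 3.514998
  k2 = f(1.990000, 1.473067) = 3.924330
  k3 = f(1.990000, 1.526280) = 3.907301
  k4 = f(2.120000, 2.032016) = 4.338539
  w ← 1.016117 + (0.26/6)·(k1 + 2k2 + 2k3 + k4) = 2.035179
w(2.12) ≈ 2.0352

2.0352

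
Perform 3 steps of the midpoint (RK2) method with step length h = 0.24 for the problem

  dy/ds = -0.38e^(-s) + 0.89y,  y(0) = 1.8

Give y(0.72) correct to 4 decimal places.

3.1195

Midpoint: k1 = f(s_n, y_n); k2 = f(s_n + h/2, y_n + (h/2)·k1); y_{n+1} = y_n + h·k2.
s=0.000000, y=1.800000:
  k1 = f(0.000000, 1.800000) = 1.222000
  k2 = f(0.120000, 1.946640) = 1.395480
  y ← 1.800000 + 0.24·1.395480 = 2.134915
s=0.240000, y=2.134915:
  k1 = f(0.240000, 2.134915) = 1.601156
  k2 = f(0.360000, 2.327054) = 1.805961
  y ← 2.134915 + 0.24·1.805961 = 2.568346
s=0.480000, y=2.568346:
  k1 = f(0.480000, 2.568346) = 2.050690
  k2 = f(0.600000, 2.814429) = 2.296293
  y ← 2.568346 + 0.24·2.296293 = 3.119456
y(0.72) ≈ 3.1195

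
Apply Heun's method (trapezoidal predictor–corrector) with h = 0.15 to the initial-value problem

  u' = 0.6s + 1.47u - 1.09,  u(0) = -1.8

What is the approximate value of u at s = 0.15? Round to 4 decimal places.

-2.4154

Heun: k1 = f(s_n, u_n); k2 = f(s_n + h, u_n + h·k1); u_{n+1} = u_n + (h/2)·(k1 + k2).
s=0.000000, u=-1.800000:
  k1 = f(0.000000, -1.800000) = -3.736000
  k2 = f(0.150000, -2.360400) = -4.469788
  u ← -1.800000 + (0.15/2)·(-3.736000 + (-4.469788)) = -2.415434
u(0.15) ≈ -2.4154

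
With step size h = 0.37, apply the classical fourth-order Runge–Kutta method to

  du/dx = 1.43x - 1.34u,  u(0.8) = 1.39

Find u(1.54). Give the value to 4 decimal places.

RK4: k1 = f(x_n, u_n); k2 = f(x_n + h/2, u_n + (h/2)·k1); k3 = f(x_n + h/2, u_n + (h/2)·k2); k4 = f(x_n + h, u_n + h·k3); u_{n+1} = u_n + (h/6)·(k1 + 2k2 + 2k3 + k4).
x=0.800000, u=1.390000:
  k1 = f(0.800000, 1.390000) = -0.718600
  k2 = f(0.985000, 1.257059) = -0.275909
  k3 = f(0.985000, 1.338957) = -0.385652
  k4 = f(1.170000, 1.247309) = 0.001706
  u ← 1.390000 + (0.37/6)·(k1 + 2k2 + 2k3 + k4) = 1.264199
x=1.170000, u=1.264199:
  k1 = f(1.170000, 1.264199) = -0.020927
  k2 = f(1.355000, 1.260328) = 0.248811
  k3 = f(1.355000, 1.310229) = 0.181943
  k4 = f(1.540000, 1.331518) = 0.417966
  u ← 1.264199 + (0.37/6)·(k1 + 2k2 + 2k3 + k4) = 1.341809
u(1.54) ≈ 1.3418

1.3418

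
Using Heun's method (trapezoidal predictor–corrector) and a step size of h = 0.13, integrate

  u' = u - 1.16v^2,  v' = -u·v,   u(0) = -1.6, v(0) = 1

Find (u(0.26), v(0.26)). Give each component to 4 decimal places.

-2.6208, 1.6825

Heun on (u,v): k1 = f(t_n, state_n); k2 = f(t_n + h, state_n + h·k1); state_{n+1} = state_n + (h/2)·(k1 + k2).
0.000000: (-1.600000, 1.000000)
  k1 = (-2.760000, 1.600000)
  predictor → (-1.958800, 1.208000)
  k2 = (-3.651546, 2.366230)
  → (-2.016751, 1.257805)
0.130000: (-2.016751, 1.257805)
  k1 = (-3.851956, 2.536679)
  predictor → (-2.517505, 1.587573)
  k2 = (-5.441156, 3.996723)
  → (-2.620803, 1.682476)
(u(0.26), v(0.26)) ≈ (-2.6208, 1.6825)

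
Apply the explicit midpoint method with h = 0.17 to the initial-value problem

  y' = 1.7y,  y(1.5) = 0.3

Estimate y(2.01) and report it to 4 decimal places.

0.7070

Midpoint: k1 = f(x_n, y_n); k2 = f(x_n + h/2, y_n + (h/2)·k1); y_{n+1} = y_n + h·k2.
x=1.500000, y=0.300000:
  k1 = f(1.500000, 0.300000) = 0.510000
  k2 = f(1.585000, 0.343350) = 0.583695
  y ← 0.300000 + 0.17·0.583695 = 0.399228
x=1.670000, y=0.399228:
  k1 = f(1.670000, 0.399228) = 0.678688
  k2 = f(1.755000, 0.456917) = 0.776758
  y ← 0.399228 + 0.17·0.776758 = 0.531277
x=1.840000, y=0.531277:
  k1 = f(1.840000, 0.531277) = 0.903171
  k2 = f(1.925000, 0.608047) = 1.033679
  y ← 0.531277 + 0.17·1.033679 = 0.707003
y(2.01) ≈ 0.7070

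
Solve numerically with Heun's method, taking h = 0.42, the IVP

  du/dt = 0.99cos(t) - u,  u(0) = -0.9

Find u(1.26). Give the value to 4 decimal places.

Heun: k1 = f(t_n, u_n); k2 = f(t_n + h, u_n + h·k1); u_{n+1} = u_n + (h/2)·(k1 + k2).
t=0.000000, u=-0.900000:
  k1 = f(0.000000, -0.900000) = 1.890000
  k2 = f(0.420000, -0.106200) = 1.010158
  u ← -0.900000 + (0.42/2)·(1.890000 + 1.010158) = -0.290967
t=0.420000, u=-0.290967:
  k1 = f(0.420000, -0.290967) = 1.194925
  k2 = f(0.840000, 0.210902) = 0.449887
  u ← -0.290967 + (0.42/2)·(1.194925 + 0.449887) = 0.054444
t=0.840000, u=0.054444:
  k1 = f(0.840000, 0.054444) = 0.606345
  k2 = f(1.260000, 0.309108) = -0.006350
  u ← 0.054444 + (0.42/2)·(0.606345 + (-0.006350)) = 0.180443
u(1.26) ≈ 0.1804

0.1804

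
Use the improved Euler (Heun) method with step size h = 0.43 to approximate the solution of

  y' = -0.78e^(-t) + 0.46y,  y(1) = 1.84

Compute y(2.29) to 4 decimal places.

3.0120

Heun: k1 = f(t_n, y_n); k2 = f(t_n + h, y_n + h·k1); y_{n+1} = y_n + (h/2)·(k1 + k2).
t=1.000000, y=1.840000:
  k1 = f(1.000000, 1.840000) = 0.559454
  k2 = f(1.430000, 2.080565) = 0.770399
  y ← 1.840000 + (0.43/2)·(0.559454 + 0.770399) = 2.125918
t=1.430000, y=2.125918:
  k1 = f(1.430000, 2.125918) = 0.791262
  k2 = f(1.860000, 2.466161) = 1.013009
  y ← 2.125918 + (0.43/2)·(0.791262 + 1.013009) = 2.513837
t=1.860000, y=2.513837:
  k1 = f(1.860000, 2.513837) = 1.034940
  k2 = f(2.290000, 2.958861) = 1.282088
  y ← 2.513837 + (0.43/2)·(1.034940 + 1.282088) = 3.011998
y(2.29) ≈ 3.0120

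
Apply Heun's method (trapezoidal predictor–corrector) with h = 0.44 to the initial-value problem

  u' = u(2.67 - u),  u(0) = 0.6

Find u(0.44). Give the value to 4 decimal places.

Heun: k1 = f(x_n, u_n); k2 = f(x_n + h, u_n + h·k1); u_{n+1} = u_n + (h/2)·(k1 + k2).
x=0.000000, u=0.600000:
  k1 = f(0.000000, 0.600000) = 1.242000
  k2 = f(0.440000, 1.146480) = 1.746685
  u ← 0.600000 + (0.44/2)·(1.242000 + 1.746685) = 1.257511
u(0.44) ≈ 1.2575

1.2575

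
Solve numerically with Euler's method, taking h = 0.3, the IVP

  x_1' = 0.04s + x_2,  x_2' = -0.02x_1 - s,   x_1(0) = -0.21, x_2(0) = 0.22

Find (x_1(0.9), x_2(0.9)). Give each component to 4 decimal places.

Euler on (x_1,x_2): x_1_{n+1} = x_1_n + h·x_1', x_2_{n+1} = x_2_n + h·x_2'.
0.000000: (-0.210000, 0.220000); f=(0.220000, 0.004200) → (-0.144000, 0.221260)
0.300000: (-0.144000, 0.221260); f=(0.233260, -0.297120) → (-0.074022, 0.132124)
0.600000: (-0.074022, 0.132124); f=(0.156124, -0.598520) → (-0.027185, -0.047432)
(x_1(0.9), x_2(0.9)) ≈ (-0.0272, -0.0474)

-0.0272, -0.0474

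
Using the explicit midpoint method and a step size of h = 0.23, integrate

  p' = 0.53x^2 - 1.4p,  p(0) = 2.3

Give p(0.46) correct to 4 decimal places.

Midpoint: k1 = f(x_n, p_n); k2 = f(x_n + h/2, p_n + (h/2)·k1); p_{n+1} = p_n + h·k2.
x=0.000000, p=2.300000:
  k1 = f(0.000000, 2.300000) = -3.220000
  k2 = f(0.115000, 1.929700) = -2.694571
  p ← 2.300000 + 0.23·(-2.694571) = 1.680249
x=0.230000, p=1.680249:
  k1 = f(0.230000, 1.680249) = -2.324311
  k2 = f(0.345000, 1.412953) = -1.915051
  p ← 1.680249 + 0.23·(-1.915051) = 1.239787
p(0.46) ≈ 1.2398

1.2398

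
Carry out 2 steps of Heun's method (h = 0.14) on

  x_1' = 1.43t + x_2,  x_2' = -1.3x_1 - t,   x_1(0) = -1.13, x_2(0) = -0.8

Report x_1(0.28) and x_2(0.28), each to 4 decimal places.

Heun on (x_1,x_2): k1 = f(t_n, state_n); k2 = f(t_n + h, state_n + h·k1); state_{n+1} = state_n + (h/2)·(k1 + k2).
0.000000: (-1.130000, -0.800000)
  k1 = (-0.800000, 1.469000)
  predictor → (-1.242000, -0.594340)
  k2 = (-0.394140, 1.474600)
  → (-1.213590, -0.593948)
0.140000: (-1.213590, -0.593948)
  k1 = (-0.393748, 1.437667)
  predictor → (-1.268715, -0.392675)
  k2 = (0.007725, 1.369329)
  → (-1.240611, -0.397458)
(x_1(0.28), x_2(0.28)) ≈ (-1.2406, -0.3975)

-1.2406, -0.3975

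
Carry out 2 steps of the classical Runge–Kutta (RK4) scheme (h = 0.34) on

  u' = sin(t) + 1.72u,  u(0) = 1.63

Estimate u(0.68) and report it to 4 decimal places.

RK4: k1 = f(t_n, u_n); k2 = f(t_n + h/2, u_n + (h/2)·k1); k3 = f(t_n + h/2, u_n + (h/2)·k2); k4 = f(t_n + h, u_n + h·k3); u_{n+1} = u_n + (h/6)·(k1 + 2k2 + 2k3 + k4).
t=0.000000, u=1.630000:
  k1 = f(0.000000, 1.630000) = 2.803600
  k2 = f(0.170000, 2.106612) = 3.792555
  k3 = f(0.170000, 2.274734) = 4.081725
  k4 = f(0.340000, 3.017787) = 5.524080
  u ← 1.630000 + (0.34/6)·(k1 + 2k2 + 2k3 + k4) = 2.994320
t=0.340000, u=2.994320:
  k1 = f(0.340000, 2.994320) = 5.483718
  k2 = f(0.510000, 3.926552) = 7.241847
  k3 = f(0.510000, 4.225434) = 7.755924
  k4 = f(0.680000, 5.631335) = 10.314689
  u ← 2.994320 + (0.34/6)·(k1 + 2k2 + 2k3 + k4) = 5.589311
u(0.68) ≈ 5.5893

5.5893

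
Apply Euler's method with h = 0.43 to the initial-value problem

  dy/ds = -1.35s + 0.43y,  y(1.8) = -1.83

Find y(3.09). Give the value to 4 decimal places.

Euler: y_{n+1} = y_n + h·f(s_n, y_n).
s=1.800000, y=-1.830000: f=-3.216900 → y ← -1.830000 + 0.43·(-3.216900) = -3.213267
s=2.230000, y=-3.213267: f=-4.392205 → y ← -3.213267 + 0.43·(-4.392205) = -5.101915
s=2.660000, y=-5.101915: f=-5.784823 → y ← -5.101915 + 0.43·(-5.784823) = -7.589389
y(3.09) ≈ -7.5894

-7.5894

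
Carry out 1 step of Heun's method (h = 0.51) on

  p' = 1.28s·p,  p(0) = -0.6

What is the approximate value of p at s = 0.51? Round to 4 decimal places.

-0.6999

Heun: k1 = f(s_n, p_n); k2 = f(s_n + h, p_n + h·k1); p_{n+1} = p_n + (h/2)·(k1 + k2).
s=0.000000, p=-0.600000:
  k1 = f(0.000000, -0.600000) = 0.000000
  k2 = f(0.510000, -0.600000) = -0.391680
  p ← -0.600000 + (0.51/2)·(0.000000 + (-0.391680)) = -0.699878
p(0.51) ≈ -0.6999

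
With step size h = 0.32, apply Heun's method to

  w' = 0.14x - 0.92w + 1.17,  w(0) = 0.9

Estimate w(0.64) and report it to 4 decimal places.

Heun: k1 = f(x_n, w_n); k2 = f(x_n + h, w_n + h·k1); w_{n+1} = w_n + (h/2)·(k1 + k2).
x=0.000000, w=0.900000:
  k1 = f(0.000000, 0.900000) = 0.342000
  k2 = f(0.320000, 1.009440) = 0.286115
  w ← 0.900000 + (0.32/2)·(0.342000 + 0.286115) = 1.000498
x=0.320000, w=1.000498:
  k1 = f(0.320000, 1.000498) = 0.294341
  k2 = f(0.640000, 1.094688) = 0.252487
  w ← 1.000498 + (0.32/2)·(0.294341 + 0.252487) = 1.087991
w(0.64) ≈ 1.0880

1.0880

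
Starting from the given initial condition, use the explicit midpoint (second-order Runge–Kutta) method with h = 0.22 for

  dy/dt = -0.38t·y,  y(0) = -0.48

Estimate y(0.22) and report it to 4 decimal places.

Midpoint: k1 = f(t_n, y_n); k2 = f(t_n + h/2, y_n + (h/2)·k1); y_{n+1} = y_n + h·k2.
t=0.000000, y=-0.480000:
  k1 = f(0.000000, -0.480000) = 0.000000
  k2 = f(0.110000, -0.480000) = 0.020064
  y ← -0.480000 + 0.22·0.020064 = -0.475586
y(0.22) ≈ -0.4756

-0.4756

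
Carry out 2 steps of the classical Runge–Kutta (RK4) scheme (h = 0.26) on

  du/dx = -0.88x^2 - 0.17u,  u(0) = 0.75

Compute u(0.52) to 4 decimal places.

RK4: k1 = f(x_n, u_n); k2 = f(x_n + h/2, u_n + (h/2)·k1); k3 = f(x_n + h/2, u_n + (h/2)·k2); k4 = f(x_n + h, u_n + h·k3); u_{n+1} = u_n + (h/6)·(k1 + 2k2 + 2k3 + k4).
x=0.000000, u=0.750000:
  k1 = f(0.000000, 0.750000) = -0.127500
  k2 = f(0.130000, 0.733425) = -0.139554
  k3 = f(0.130000, 0.731858) = -0.139288
  k4 = f(0.260000, 0.713785) = -0.180831
  u ← 0.750000 + (0.26/6)·(k1 + 2k2 + 2k3 + k4) = 0.712473
x=0.260000, u=0.712473:
  k1 = f(0.260000, 0.712473) = -0.180608
  k2 = f(0.390000, 0.688994) = -0.250977
  k3 = f(0.390000, 0.679846) = -0.249422
  k4 = f(0.520000, 0.647623) = -0.348048
  u ← 0.712473 + (0.26/6)·(k1 + 2k2 + 2k3 + k4) = 0.646196
u(0.52) ≈ 0.6462

0.6462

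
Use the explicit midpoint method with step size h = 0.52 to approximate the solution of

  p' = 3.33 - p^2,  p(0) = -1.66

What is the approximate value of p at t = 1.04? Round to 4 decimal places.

Midpoint: k1 = f(t_n, p_n); k2 = f(t_n + h/2, p_n + (h/2)·k1); p_{n+1} = p_n + h·k2.
t=0.000000, p=-1.660000:
  k1 = f(0.000000, -1.660000) = 0.574400
  k2 = f(0.260000, -1.510656) = 1.047918
  p ← -1.660000 + 0.52·1.047918 = -1.115082
t=0.520000, p=-1.115082:
  k1 = f(0.520000, -1.115082) = 2.086591
  k2 = f(0.780000, -0.572569) = 3.002165
  p ← -1.115082 + 0.52·3.002165 = 0.446043
p(1.04) ≈ 0.4460

0.4460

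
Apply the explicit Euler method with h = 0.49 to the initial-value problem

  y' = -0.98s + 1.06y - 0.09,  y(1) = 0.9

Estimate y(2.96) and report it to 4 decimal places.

-1.5379

Euler: y_{n+1} = y_n + h·f(s_n, y_n).
s=1.000000, y=0.900000: f=-0.116000 → y ← 0.900000 + 0.49·(-0.116000) = 0.843160
s=1.490000, y=0.843160: f=-0.656450 → y ← 0.843160 + 0.49·(-0.656450) = 0.521499
s=1.980000, y=0.521499: f=-1.477611 → y ← 0.521499 + 0.49·(-1.477611) = -0.202530
s=2.470000, y=-0.202530: f=-2.725282 → y ← -0.202530 + 0.49·(-2.725282) = -1.537918
y(2.96) ≈ -1.5379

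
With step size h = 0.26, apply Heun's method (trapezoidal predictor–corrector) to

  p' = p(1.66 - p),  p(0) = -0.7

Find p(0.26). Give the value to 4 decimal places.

-1.3244

Heun: k1 = f(s_n, p_n); k2 = f(s_n + h, p_n + h·k1); p_{n+1} = p_n + (h/2)·(k1 + k2).
s=0.000000, p=-0.700000:
  k1 = f(0.000000, -0.700000) = -1.652000
  k2 = f(0.260000, -1.129520) = -3.150819
  p ← -0.700000 + (0.26/2)·(-1.652000 + (-3.150819)) = -1.324366
p(0.26) ≈ -1.3244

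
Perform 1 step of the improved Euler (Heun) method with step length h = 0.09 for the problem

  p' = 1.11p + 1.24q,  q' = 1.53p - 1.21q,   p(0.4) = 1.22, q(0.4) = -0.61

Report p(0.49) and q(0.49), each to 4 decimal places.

Heun on (p,q): k1 = f(t_n, state_n); k2 = f(t_n + h, state_n + h·k1); state_{n+1} = state_n + (h/2)·(k1 + k2).
0.400000: (1.220000, -0.610000)
  k1 = (0.597800, 2.604700)
  predictor → (1.273802, -0.375577)
  k2 = (0.948205, 2.403365)
  → (1.289570, -0.384637)
(p(0.49), q(0.49)) ≈ (1.2896, -0.3846)

1.2896, -0.3846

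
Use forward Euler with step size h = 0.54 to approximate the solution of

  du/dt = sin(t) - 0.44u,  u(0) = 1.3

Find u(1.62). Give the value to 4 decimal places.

Euler: u_{n+1} = u_n + h·f(t_n, u_n).
t=0.000000, u=1.300000: f=-0.572000 → u ← 1.300000 + 0.54·(-0.572000) = 0.991120
t=0.540000, u=0.991120: f=0.078043 → u ← 0.991120 + 0.54·0.078043 = 1.033263
t=1.080000, u=1.033263: f=0.427322 → u ← 1.033263 + 0.54·0.427322 = 1.264017
u(1.62) ≈ 1.2640

1.2640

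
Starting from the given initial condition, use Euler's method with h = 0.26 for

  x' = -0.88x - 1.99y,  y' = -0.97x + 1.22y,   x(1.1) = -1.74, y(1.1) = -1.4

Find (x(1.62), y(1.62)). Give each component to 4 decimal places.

0.2508, -1.6953

Euler on (x,y): x_{n+1} = x_n + h·x', y_{n+1} = y_n + h·y'.
1.100000: (-1.740000, -1.400000); f=(4.317200, -0.020200) → (-0.617528, -1.405252)
1.360000: (-0.617528, -1.405252); f=(3.339876, -1.115405) → (0.250840, -1.695257)
(x(1.62), y(1.62)) ≈ (0.2508, -1.6953)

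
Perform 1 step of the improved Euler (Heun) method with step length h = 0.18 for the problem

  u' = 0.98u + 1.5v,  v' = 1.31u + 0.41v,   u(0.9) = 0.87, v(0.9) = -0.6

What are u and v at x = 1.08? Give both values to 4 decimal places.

Heun on (u,v): k1 = f(x_n, state_n); k2 = f(x_n + h, state_n + h·k1); state_{n+1} = state_n + (h/2)·(k1 + k2).
0.900000: (0.870000, -0.600000)
  k1 = (-0.047400, 0.893700)
  predictor → (0.861468, -0.439134)
  k2 = (0.185538, 0.948478)
  → (0.882432, -0.434204)
(u(1.08), v(1.08)) ≈ (0.8824, -0.4342)

0.8824, -0.4342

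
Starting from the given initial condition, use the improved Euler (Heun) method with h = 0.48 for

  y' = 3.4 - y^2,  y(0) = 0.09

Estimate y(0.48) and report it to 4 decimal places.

Heun: k1 = f(t_n, y_n); k2 = f(t_n + h, y_n + h·k1); y_{n+1} = y_n + (h/2)·(k1 + k2).
t=0.000000, y=0.090000:
  k1 = f(0.000000, 0.090000) = 3.391900
  k2 = f(0.480000, 1.718112) = 0.448091
  y ← 0.090000 + (0.48/2)·(3.391900 + 0.448091) = 1.011598
y(0.48) ≈ 1.0116

1.0116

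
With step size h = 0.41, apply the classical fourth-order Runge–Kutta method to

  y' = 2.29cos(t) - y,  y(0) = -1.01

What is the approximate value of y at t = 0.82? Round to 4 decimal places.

0.6686

RK4: k1 = f(t_n, y_n); k2 = f(t_n + h/2, y_n + (h/2)·k1); k3 = f(t_n + h/2, y_n + (h/2)·k2); k4 = f(t_n + h, y_n + h·k3); y_{n+1} = y_n + (h/6)·(k1 + 2k2 + 2k3 + k4).
t=0.000000, y=-1.010000:
  k1 = f(0.000000, -1.010000) = 3.300000
  k2 = f(0.205000, -0.333500) = 2.575550
  k3 = f(0.205000, -0.482012) = 2.724062
  k4 = f(0.410000, 0.106865) = 1.993341
  y ← -1.010000 + (0.41/6)·(k1 + 2k2 + 2k3 + k4) = 0.075992
t=0.410000, y=0.075992:
  k1 = f(0.410000, 0.075992) = 2.024215
  k2 = f(0.615000, 0.490956) = 1.379455
  k3 = f(0.615000, 0.358780) = 1.511631
  k4 = f(0.820000, 0.695761) = 0.866526
  y ← 0.075992 + (0.41/6)·(k1 + 2k2 + 2k3 + k4) = 0.668641
y(0.82) ≈ 0.6686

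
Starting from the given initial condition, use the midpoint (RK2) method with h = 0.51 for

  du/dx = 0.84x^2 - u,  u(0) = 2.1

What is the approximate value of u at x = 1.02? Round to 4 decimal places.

1.0469

Midpoint: k1 = f(x_n, u_n); k2 = f(x_n + h/2, u_n + (h/2)·k1); u_{n+1} = u_n + h·k2.
x=0.000000, u=2.100000:
  k1 = f(0.000000, 2.100000) = -2.100000
  k2 = f(0.255000, 1.564500) = -1.509879
  u ← 2.100000 + 0.51·(-1.509879) = 1.329962
x=0.510000, u=1.329962:
  k1 = f(0.510000, 1.329962) = -1.111478
  k2 = f(0.765000, 1.046535) = -0.554946
  u ← 1.329962 + 0.51·(-0.554946) = 1.046939
u(1.02) ≈ 1.0469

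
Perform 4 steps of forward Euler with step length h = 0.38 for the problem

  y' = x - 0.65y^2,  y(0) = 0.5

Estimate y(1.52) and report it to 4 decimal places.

Euler: y_{n+1} = y_n + h·f(x_n, y_n).
x=0.000000, y=0.500000: f=-0.162500 → y ← 0.500000 + 0.38·(-0.162500) = 0.438250
x=0.380000, y=0.438250: f=0.255159 → y ← 0.438250 + 0.38·0.255159 = 0.535210
x=0.760000, y=0.535210: f=0.573807 → y ← 0.535210 + 0.38·0.573807 = 0.753257
x=1.140000, y=0.753257: f=0.771192 → y ← 0.753257 + 0.38·0.771192 = 1.046310
y(1.52) ≈ 1.0463

1.0463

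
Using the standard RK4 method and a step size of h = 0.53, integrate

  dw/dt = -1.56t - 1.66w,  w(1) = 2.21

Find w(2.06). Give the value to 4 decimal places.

RK4: k1 = f(t_n, w_n); k2 = f(t_n + h/2, w_n + (h/2)·k1); k3 = f(t_n + h/2, w_n + (h/2)·k2); k4 = f(t_n + h, w_n + h·k3); w_{n+1} = w_n + (h/6)·(k1 + 2k2 + 2k3 + k4).
t=1.000000, w=2.210000:
  k1 = f(1.000000, 2.210000) = -5.228600
  k2 = f(1.265000, 0.824421) = -3.341939
  k3 = f(1.265000, 1.324386) = -4.171881
  k4 = f(1.530000, -0.001097) = -2.384979
  w ← 2.210000 + (0.53/6)·(k1 + 2k2 + 2k3 + k4) = 0.210026
t=1.530000, w=0.210026:
  k1 = f(1.530000, 0.210026) = -2.735443
  k2 = f(1.795000, -0.514867) = -1.945521
  k3 = f(1.795000, -0.305538) = -2.293008
  k4 = f(2.060000, -1.005268) = -1.544854
  w ← 0.210026 + (0.53/6)·(k1 + 2k2 + 2k3 + k4) = -0.916874
w(2.06) ≈ -0.9169

-0.9169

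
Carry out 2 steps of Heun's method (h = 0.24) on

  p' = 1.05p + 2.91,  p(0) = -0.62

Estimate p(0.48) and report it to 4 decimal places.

Heun: k1 = f(s_n, p_n); k2 = f(s_n + h, p_n + h·k1); p_{n+1} = p_n + (h/2)·(k1 + k2).
s=0.000000, p=-0.620000:
  k1 = f(0.000000, -0.620000) = 2.259000
  k2 = f(0.240000, -0.077840) = 2.828268
  p ← -0.620000 + (0.24/2)·(2.259000 + 2.828268) = -0.009528
s=0.240000, p=-0.009528:
  k1 = f(0.240000, -0.009528) = 2.899996
  k2 = f(0.480000, 0.686471) = 3.630795
  p ← -0.009528 + (0.24/2)·(2.899996 + 3.630795) = 0.774167
p(0.48) ≈ 0.7742

0.7742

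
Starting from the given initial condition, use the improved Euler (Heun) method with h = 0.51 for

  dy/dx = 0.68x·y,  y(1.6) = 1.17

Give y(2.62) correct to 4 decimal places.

Heun: k1 = f(x_n, y_n); k2 = f(x_n + h, y_n + h·k1); y_{n+1} = y_n + (h/2)·(k1 + k2).
x=1.600000, y=1.170000:
  k1 = f(1.600000, 1.170000) = 1.272960
  k2 = f(2.110000, 1.819210) = 2.610202
  y ← 1.170000 + (0.51/2)·(1.272960 + 2.610202) = 2.160206
x=2.110000, y=2.160206:
  k1 = f(2.110000, 2.160206) = 3.099464
  k2 = f(2.620000, 3.740933) = 6.664846
  y ← 2.160206 + (0.51/2)·(3.099464 + 6.664846) = 4.650105
y(2.62) ≈ 4.6501

4.6501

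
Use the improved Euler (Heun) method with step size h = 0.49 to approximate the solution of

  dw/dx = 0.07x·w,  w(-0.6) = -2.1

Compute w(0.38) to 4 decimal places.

-2.0841

Heun: k1 = f(x_n, w_n); k2 = f(x_n + h, w_n + h·k1); w_{n+1} = w_n + (h/2)·(k1 + k2).
x=-0.600000, w=-2.100000:
  k1 = f(-0.600000, -2.100000) = 0.088200
  k2 = f(-0.110000, -2.056782) = 0.015837
  w ← -2.100000 + (0.49/2)·(0.088200 + 0.015837) = -2.074511
x=-0.110000, w=-2.074511:
  k1 = f(-0.110000, -2.074511) = 0.015974
  k2 = f(0.380000, -2.066684) = -0.054974
  w ← -2.074511 + (0.49/2)·(0.015974 + (-0.054974)) = -2.084066
w(0.38) ≈ -2.0841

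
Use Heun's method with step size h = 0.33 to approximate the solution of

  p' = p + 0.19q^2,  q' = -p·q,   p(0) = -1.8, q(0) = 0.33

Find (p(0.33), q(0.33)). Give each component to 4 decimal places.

Heun on (p,q): k1 = f(x_n, state_n); k2 = f(x_n + h, state_n + h·k1); state_{n+1} = state_n + (h/2)·(k1 + k2).
0.000000: (-1.800000, 0.330000)
  k1 = (-1.779309, 0.594000)
  predictor → (-2.387172, 0.526020)
  k2 = (-2.334600, 1.255700)
  → (-2.478795, 0.635201)
(p(0.33), q(0.33)) ≈ (-2.4788, 0.6352)

-2.4788, 0.6352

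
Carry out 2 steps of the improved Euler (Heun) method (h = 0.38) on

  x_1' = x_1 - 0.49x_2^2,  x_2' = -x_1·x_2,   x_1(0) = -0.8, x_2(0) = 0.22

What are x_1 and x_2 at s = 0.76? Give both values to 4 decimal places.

-1.7392, 0.5259

Heun on (x_1,x_2): k1 = f(s_n, state_n); k2 = f(s_n + h, state_n + h·k1); state_{n+1} = state_n + (h/2)·(k1 + k2).
0.000000: (-0.800000, 0.220000)
  k1 = (-0.823716, 0.176000)
  predictor → (-1.113012, 0.286880)
  k2 = (-1.153339, 0.319301)
  → (-1.175640, 0.314107)
0.380000: (-1.175640, 0.314107)
  k1 = (-1.223986, 0.369277)
  predictor → (-1.640755, 0.454432)
  k2 = (-1.741944, 0.745612)
  → (-1.739167, 0.525936)
(x_1(0.76), x_2(0.76)) ≈ (-1.7392, 0.5259)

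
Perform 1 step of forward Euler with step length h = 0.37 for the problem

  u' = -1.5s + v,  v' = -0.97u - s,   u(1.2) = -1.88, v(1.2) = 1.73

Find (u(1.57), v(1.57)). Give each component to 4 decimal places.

Euler on (u,v): u_{n+1} = u_n + h·u', v_{n+1} = v_n + h·v'.
1.200000: (-1.880000, 1.730000); f=(-0.070000, 0.623600) → (-1.905900, 1.960732)
(u(1.57), v(1.57)) ≈ (-1.9059, 1.9607)

-1.9059, 1.9607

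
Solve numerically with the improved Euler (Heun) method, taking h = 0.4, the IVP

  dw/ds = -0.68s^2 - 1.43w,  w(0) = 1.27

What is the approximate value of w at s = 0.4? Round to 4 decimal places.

Heun: k1 = f(s_n, w_n); k2 = f(s_n + h, w_n + h·k1); w_{n+1} = w_n + (h/2)·(k1 + k2).
s=0.000000, w=1.270000:
  k1 = f(0.000000, 1.270000) = -1.816100
  k2 = f(0.400000, 0.543560) = -0.886091
  w ← 1.270000 + (0.4/2)·(-1.816100 + (-0.886091)) = 0.729562
w(0.4) ≈ 0.7296

0.7296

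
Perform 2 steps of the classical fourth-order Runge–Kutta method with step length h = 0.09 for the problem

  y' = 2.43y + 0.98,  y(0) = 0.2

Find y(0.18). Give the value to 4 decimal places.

RK4: k1 = f(x_n, y_n); k2 = f(x_n + h/2, y_n + (h/2)·k1); k3 = f(x_n + h/2, y_n + (h/2)·k2); k4 = f(x_n + h, y_n + h·k3); y_{n+1} = y_n + (h/6)·(k1 + 2k2 + 2k3 + k4).
x=0.000000, y=0.200000:
  k1 = f(0.000000, 0.200000) = 1.466000
  k2 = f(0.045000, 0.265970) = 1.626307
  k3 = f(0.045000, 0.273184) = 1.643837
  k4 = f(0.090000, 0.347945) = 1.825507
  y ← 0.200000 + (0.09/6)·(k1 + 2k2 + 2k3 + k4) = 0.347477
x=0.090000, y=0.347477:
  k1 = f(0.090000, 0.347477) = 1.824369
  k2 = f(0.135000, 0.429574) = 2.023864
  k3 = f(0.135000, 0.438551) = 2.045678
  k4 = f(0.180000, 0.531588) = 2.271759
  y ← 0.347477 + (0.09/6)·(k1 + 2k2 + 2k3 + k4) = 0.531005
y(0.18) ≈ 0.5310

0.5310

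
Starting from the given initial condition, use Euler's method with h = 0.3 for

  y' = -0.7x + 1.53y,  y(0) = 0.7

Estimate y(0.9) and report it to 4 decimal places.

1.9561

Euler: y_{n+1} = y_n + h·f(x_n, y_n).
x=0.000000, y=0.700000: f=1.071000 → y ← 0.700000 + 0.3·1.071000 = 1.021300
x=0.300000, y=1.021300: f=1.352589 → y ← 1.021300 + 0.3·1.352589 = 1.427077
x=0.600000, y=1.427077: f=1.763427 → y ← 1.427077 + 0.3·1.763427 = 1.956105
y(0.9) ≈ 1.9561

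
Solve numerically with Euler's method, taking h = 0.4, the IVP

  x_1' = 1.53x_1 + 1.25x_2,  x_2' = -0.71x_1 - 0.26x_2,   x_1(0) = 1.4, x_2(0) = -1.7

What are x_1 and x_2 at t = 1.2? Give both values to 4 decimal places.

1.0472, -2.2713

Euler on (x_1,x_2): x_1_{n+1} = x_1_n + h·x_1', x_2_{n+1} = x_2_n + h·x_2'.
0.000000: (1.400000, -1.700000); f=(0.017000, -0.552000) → (1.406800, -1.920800)
0.400000: (1.406800, -1.920800); f=(-0.248596, -0.499420) → (1.307362, -2.120568)
0.800000: (1.307362, -2.120568); f=(-0.650447, -0.376879) → (1.047183, -2.271320)
(x_1(1.2), x_2(1.2)) ≈ (1.0472, -2.2713)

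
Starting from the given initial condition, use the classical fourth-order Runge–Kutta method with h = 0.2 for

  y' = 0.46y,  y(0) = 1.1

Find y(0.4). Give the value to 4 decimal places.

RK4: k1 = f(x_n, y_n); k2 = f(x_n + h/2, y_n + (h/2)·k1); k3 = f(x_n + h/2, y_n + (h/2)·k2); k4 = f(x_n + h, y_n + h·k3); y_{n+1} = y_n + (h/6)·(k1 + 2k2 + 2k3 + k4).
x=0.000000, y=1.100000:
  k1 = f(0.000000, 1.100000) = 0.506000
  k2 = f(0.100000, 1.150600) = 0.529276
  k3 = f(0.100000, 1.152928) = 0.530347
  k4 = f(0.200000, 1.206069) = 0.554792
  y ← 1.100000 + (0.2/6)·(k1 + 2k2 + 2k3 + k4) = 1.206001
x=0.200000, y=1.206001:
  k1 = f(0.200000, 1.206001) = 0.554761
  k2 = f(0.300000, 1.261477) = 0.580280
  k3 = f(0.300000, 1.264029) = 0.581453
  k4 = f(0.400000, 1.322292) = 0.608254
  y ← 1.206001 + (0.2/6)·(k1 + 2k2 + 2k3 + k4) = 1.322217
y(0.4) ≈ 1.3222

1.3222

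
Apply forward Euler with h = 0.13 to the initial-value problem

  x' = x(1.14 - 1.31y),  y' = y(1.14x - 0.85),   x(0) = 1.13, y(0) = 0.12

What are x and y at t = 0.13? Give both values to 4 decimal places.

1.2744, 0.1268

Euler on (x,y): x_{n+1} = x_n + h·x', y_{n+1} = y_n + h·y'.
0.000000: (1.130000, 0.120000); f=(1.110564, 0.052584) → (1.274373, 0.126836)
(x(0.13), y(0.13)) ≈ (1.2744, 0.1268)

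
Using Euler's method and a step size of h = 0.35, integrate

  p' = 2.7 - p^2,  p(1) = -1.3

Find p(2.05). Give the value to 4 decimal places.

Euler: p_{n+1} = p_n + h·f(x_n, p_n).
x=1.000000, p=-1.300000: f=1.010000 → p ← -1.300000 + 0.35·1.010000 = -0.946500
x=1.350000, p=-0.946500: f=1.804138 → p ← -0.946500 + 0.35·1.804138 = -0.315052
x=1.700000, p=-0.315052: f=2.600742 → p ← -0.315052 + 0.35·2.600742 = 0.595208
p(2.05) ≈ 0.5952

0.5952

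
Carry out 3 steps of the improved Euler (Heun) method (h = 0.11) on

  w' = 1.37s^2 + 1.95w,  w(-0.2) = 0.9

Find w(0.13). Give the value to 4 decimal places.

Heun: k1 = f(s_n, w_n); k2 = f(s_n + h, w_n + h·k1); w_{n+1} = w_n + (h/2)·(k1 + k2).
s=-0.200000, w=0.900000:
  k1 = f(-0.200000, 0.900000) = 1.809800
  k2 = f(-0.090000, 1.099078) = 2.154299
  w ← 0.900000 + (0.11/2)·(1.809800 + 2.154299) = 1.118025
s=-0.090000, w=1.118025:
  k1 = f(-0.090000, 1.118025) = 2.191247
  k2 = f(0.020000, 1.359063) = 2.650720
  w ← 1.118025 + (0.11/2)·(2.191247 + 2.650720) = 1.384334
s=0.020000, w=1.384334:
  k1 = f(0.020000, 1.384334) = 2.699999
  k2 = f(0.130000, 1.681333) = 3.301753
  w ← 1.384334 + (0.11/2)·(2.699999 + 3.301753) = 1.714430
w(0.13) ≈ 1.7144

1.7144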